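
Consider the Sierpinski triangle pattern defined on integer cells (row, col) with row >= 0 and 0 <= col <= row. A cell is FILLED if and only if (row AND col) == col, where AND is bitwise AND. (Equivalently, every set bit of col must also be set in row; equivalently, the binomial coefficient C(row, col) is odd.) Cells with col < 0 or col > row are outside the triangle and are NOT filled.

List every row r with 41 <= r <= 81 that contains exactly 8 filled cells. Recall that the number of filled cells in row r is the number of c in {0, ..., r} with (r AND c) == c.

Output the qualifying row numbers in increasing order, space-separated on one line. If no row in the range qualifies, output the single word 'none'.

Answer: 41 42 44 49 50 52 56 67 69 70 73 74 76 81

Derivation:
Row r has 2^popcount(r) filled cells, so we need popcount(r) = log2(8) = 3.
Scan r = 41..81 and keep those with exactly 3 one-bits:
r=41=101001 popcount=3 -> KEEP
r=42=101010 popcount=3 -> KEEP
r=43=101011 popcount=4 -> skip
r=44=101100 popcount=3 -> KEEP
r=45=101101 popcount=4 -> skip
r=46=101110 popcount=4 -> skip
r=47=101111 popcount=5 -> skip
r=48=110000 popcount=2 -> skip
r=49=110001 popcount=3 -> KEEP
r=50=110010 popcount=3 -> KEEP
r=51=110011 popcount=4 -> skip
r=52=110100 popcount=3 -> KEEP
r=53=110101 popcount=4 -> skip
r=54=110110 popcount=4 -> skip
r=55=110111 popcount=5 -> skip
r=56=111000 popcount=3 -> KEEP
r=57=111001 popcount=4 -> skip
r=58=111010 popcount=4 -> skip
r=59=111011 popcount=5 -> skip
r=60=111100 popcount=4 -> skip
r=61=111101 popcount=5 -> skip
r=62=111110 popcount=5 -> skip
r=63=111111 popcount=6 -> skip
r=64=1000000 popcount=1 -> skip
r=65=1000001 popcount=2 -> skip
r=66=1000010 popcount=2 -> skip
r=67=1000011 popcount=3 -> KEEP
r=68=1000100 popcount=2 -> skip
r=69=1000101 popcount=3 -> KEEP
r=70=1000110 popcount=3 -> KEEP
r=71=1000111 popcount=4 -> skip
r=72=1001000 popcount=2 -> skip
r=73=1001001 popcount=3 -> KEEP
r=74=1001010 popcount=3 -> KEEP
r=75=1001011 popcount=4 -> skip
r=76=1001100 popcount=3 -> KEEP
r=77=1001101 popcount=4 -> skip
r=78=1001110 popcount=4 -> skip
r=79=1001111 popcount=5 -> skip
r=80=1010000 popcount=2 -> skip
r=81=1010001 popcount=3 -> KEEP
Kept rows: 41 42 44 49 50 52 56 67 69 70 73 74 76 81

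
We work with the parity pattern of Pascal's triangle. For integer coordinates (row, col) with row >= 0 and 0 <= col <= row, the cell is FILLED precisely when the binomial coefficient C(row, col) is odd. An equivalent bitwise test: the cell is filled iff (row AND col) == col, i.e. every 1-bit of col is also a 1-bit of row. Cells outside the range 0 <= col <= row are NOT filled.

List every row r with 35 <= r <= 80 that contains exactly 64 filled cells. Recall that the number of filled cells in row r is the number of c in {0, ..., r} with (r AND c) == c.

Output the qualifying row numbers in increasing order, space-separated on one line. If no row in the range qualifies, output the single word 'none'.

Answer: 63

Derivation:
Row r has 2^popcount(r) filled cells, so we need popcount(r) = log2(64) = 6.
Scan r = 35..80 and keep those with exactly 6 one-bits:
r=35=100011 popcount=3 -> skip
r=36=100100 popcount=2 -> skip
r=37=100101 popcount=3 -> skip
r=38=100110 popcount=3 -> skip
r=39=100111 popcount=4 -> skip
r=40=101000 popcount=2 -> skip
r=41=101001 popcount=3 -> skip
r=42=101010 popcount=3 -> skip
r=43=101011 popcount=4 -> skip
r=44=101100 popcount=3 -> skip
r=45=101101 popcount=4 -> skip
r=46=101110 popcount=4 -> skip
r=47=101111 popcount=5 -> skip
r=48=110000 popcount=2 -> skip
r=49=110001 popcount=3 -> skip
r=50=110010 popcount=3 -> skip
r=51=110011 popcount=4 -> skip
r=52=110100 popcount=3 -> skip
r=53=110101 popcount=4 -> skip
r=54=110110 popcount=4 -> skip
r=55=110111 popcount=5 -> skip
r=56=111000 popcount=3 -> skip
r=57=111001 popcount=4 -> skip
r=58=111010 popcount=4 -> skip
r=59=111011 popcount=5 -> skip
r=60=111100 popcount=4 -> skip
r=61=111101 popcount=5 -> skip
r=62=111110 popcount=5 -> skip
r=63=111111 popcount=6 -> KEEP
r=64=1000000 popcount=1 -> skip
r=65=1000001 popcount=2 -> skip
r=66=1000010 popcount=2 -> skip
r=67=1000011 popcount=3 -> skip
r=68=1000100 popcount=2 -> skip
r=69=1000101 popcount=3 -> skip
r=70=1000110 popcount=3 -> skip
r=71=1000111 popcount=4 -> skip
r=72=1001000 popcount=2 -> skip
r=73=1001001 popcount=3 -> skip
r=74=1001010 popcount=3 -> skip
r=75=1001011 popcount=4 -> skip
r=76=1001100 popcount=3 -> skip
r=77=1001101 popcount=4 -> skip
r=78=1001110 popcount=4 -> skip
r=79=1001111 popcount=5 -> skip
r=80=1010000 popcount=2 -> skip
Kept rows: 63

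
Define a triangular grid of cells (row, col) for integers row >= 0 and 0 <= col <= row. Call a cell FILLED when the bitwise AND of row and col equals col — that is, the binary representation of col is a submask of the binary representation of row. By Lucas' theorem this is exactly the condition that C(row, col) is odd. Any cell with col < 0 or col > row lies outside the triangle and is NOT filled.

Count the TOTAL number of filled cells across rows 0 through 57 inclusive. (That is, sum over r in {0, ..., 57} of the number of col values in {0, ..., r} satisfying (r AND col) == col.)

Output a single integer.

r0=0 pc0: +1 =1
r1=1 pc1: +2 =3
r2=10 pc1: +2 =5
r3=11 pc2: +4 =9
r4=100 pc1: +2 =11
r5=101 pc2: +4 =15
r6=110 pc2: +4 =19
r7=111 pc3: +8 =27
r8=1000 pc1: +2 =29
r9=1001 pc2: +4 =33
r10=1010 pc2: +4 =37
r11=1011 pc3: +8 =45
r12=1100 pc2: +4 =49
r13=1101 pc3: +8 =57
r14=1110 pc3: +8 =65
r15=1111 pc4: +16 =81
r16=10000 pc1: +2 =83
r17=10001 pc2: +4 =87
r18=10010 pc2: +4 =91
r19=10011 pc3: +8 =99
r20=10100 pc2: +4 =103
r21=10101 pc3: +8 =111
r22=10110 pc3: +8 =119
r23=10111 pc4: +16 =135
r24=11000 pc2: +4 =139
r25=11001 pc3: +8 =147
r26=11010 pc3: +8 =155
r27=11011 pc4: +16 =171
r28=11100 pc3: +8 =179
r29=11101 pc4: +16 =195
r30=11110 pc4: +16 =211
r31=11111 pc5: +32 =243
r32=100000 pc1: +2 =245
r33=100001 pc2: +4 =249
r34=100010 pc2: +4 =253
r35=100011 pc3: +8 =261
r36=100100 pc2: +4 =265
r37=100101 pc3: +8 =273
r38=100110 pc3: +8 =281
r39=100111 pc4: +16 =297
r40=101000 pc2: +4 =301
r41=101001 pc3: +8 =309
r42=101010 pc3: +8 =317
r43=101011 pc4: +16 =333
r44=101100 pc3: +8 =341
r45=101101 pc4: +16 =357
r46=101110 pc4: +16 =373
r47=101111 pc5: +32 =405
r48=110000 pc2: +4 =409
r49=110001 pc3: +8 =417
r50=110010 pc3: +8 =425
r51=110011 pc4: +16 =441
r52=110100 pc3: +8 =449
r53=110101 pc4: +16 =465
r54=110110 pc4: +16 =481
r55=110111 pc5: +32 =513
r56=111000 pc3: +8 =521
r57=111001 pc4: +16 =537

Answer: 537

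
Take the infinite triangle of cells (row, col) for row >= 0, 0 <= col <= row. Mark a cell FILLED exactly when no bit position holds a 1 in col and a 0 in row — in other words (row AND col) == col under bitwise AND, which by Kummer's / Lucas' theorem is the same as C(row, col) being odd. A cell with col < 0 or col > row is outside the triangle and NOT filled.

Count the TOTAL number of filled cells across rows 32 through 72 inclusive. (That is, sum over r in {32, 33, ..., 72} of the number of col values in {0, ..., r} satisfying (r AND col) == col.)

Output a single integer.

r32=100000 pc1: +2 =2
r33=100001 pc2: +4 =6
r34=100010 pc2: +4 =10
r35=100011 pc3: +8 =18
r36=100100 pc2: +4 =22
r37=100101 pc3: +8 =30
r38=100110 pc3: +8 =38
r39=100111 pc4: +16 =54
r40=101000 pc2: +4 =58
r41=101001 pc3: +8 =66
r42=101010 pc3: +8 =74
r43=101011 pc4: +16 =90
r44=101100 pc3: +8 =98
r45=101101 pc4: +16 =114
r46=101110 pc4: +16 =130
r47=101111 pc5: +32 =162
r48=110000 pc2: +4 =166
r49=110001 pc3: +8 =174
r50=110010 pc3: +8 =182
r51=110011 pc4: +16 =198
r52=110100 pc3: +8 =206
r53=110101 pc4: +16 =222
r54=110110 pc4: +16 =238
r55=110111 pc5: +32 =270
r56=111000 pc3: +8 =278
r57=111001 pc4: +16 =294
r58=111010 pc4: +16 =310
r59=111011 pc5: +32 =342
r60=111100 pc4: +16 =358
r61=111101 pc5: +32 =390
r62=111110 pc5: +32 =422
r63=111111 pc6: +64 =486
r64=1000000 pc1: +2 =488
r65=1000001 pc2: +4 =492
r66=1000010 pc2: +4 =496
r67=1000011 pc3: +8 =504
r68=1000100 pc2: +4 =508
r69=1000101 pc3: +8 =516
r70=1000110 pc3: +8 =524
r71=1000111 pc4: +16 =540
r72=1001000 pc2: +4 =544

Answer: 544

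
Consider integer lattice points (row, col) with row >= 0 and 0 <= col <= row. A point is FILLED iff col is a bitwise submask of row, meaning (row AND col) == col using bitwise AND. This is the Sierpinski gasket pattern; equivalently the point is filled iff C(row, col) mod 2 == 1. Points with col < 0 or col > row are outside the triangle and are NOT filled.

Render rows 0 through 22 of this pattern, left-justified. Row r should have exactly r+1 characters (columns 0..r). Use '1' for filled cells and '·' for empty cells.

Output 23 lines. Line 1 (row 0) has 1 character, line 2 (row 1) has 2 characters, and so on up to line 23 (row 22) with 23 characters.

Answer: 1
11
1·1
1111
1···1
11··11
1·1·1·1
11111111
1·······1
11······11
1·1·····1·1
1111····1111
1···1···1···1
11··11··11··11
1·1·1·1·1·1·1·1
1111111111111111
1···············1
11··············11
1·1·············1·1
1111············1111
1···1···········1···1
11··11··········11··11
1·1·1·1·········1·1·1·1

Derivation:
r0=0: 1
r1=1: 11
r2=10: 1·1
r3=11: 1111
r4=100: 1···1
r5=101: 11··11
r6=110: 1·1·1·1
r7=111: 11111111
r8=1000: 1·······1
r9=1001: 11······11
r10=1010: 1·1·····1·1
r11=1011: 1111····1111
r12=1100: 1···1···1···1
r13=1101: 11··11··11··11
r14=1110: 1·1·1·1·1·1·1·1
r15=1111: 1111111111111111
r16=10000: 1···············1
r17=10001: 11··············11
r18=10010: 1·1·············1·1
r19=10011: 1111············1111
r20=10100: 1···1···········1···1
r21=10101: 11··11··········11··11
r22=10110: 1·1·1·1·········1·1·1·1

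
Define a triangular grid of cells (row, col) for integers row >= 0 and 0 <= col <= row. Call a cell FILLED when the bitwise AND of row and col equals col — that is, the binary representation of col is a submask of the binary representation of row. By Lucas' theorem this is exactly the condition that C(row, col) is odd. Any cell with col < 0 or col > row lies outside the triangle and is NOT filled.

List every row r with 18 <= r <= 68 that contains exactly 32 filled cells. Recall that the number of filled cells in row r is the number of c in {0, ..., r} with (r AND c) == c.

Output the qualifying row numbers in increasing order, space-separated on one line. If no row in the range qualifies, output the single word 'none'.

Answer: 31 47 55 59 61 62

Derivation:
Row r has 2^popcount(r) filled cells, so we need popcount(r) = log2(32) = 5.
Scan r = 18..68 and keep those with exactly 5 one-bits:
r=18=10010 popcount=2 -> skip
r=19=10011 popcount=3 -> skip
r=20=10100 popcount=2 -> skip
r=21=10101 popcount=3 -> skip
r=22=10110 popcount=3 -> skip
r=23=10111 popcount=4 -> skip
r=24=11000 popcount=2 -> skip
r=25=11001 popcount=3 -> skip
r=26=11010 popcount=3 -> skip
r=27=11011 popcount=4 -> skip
r=28=11100 popcount=3 -> skip
r=29=11101 popcount=4 -> skip
r=30=11110 popcount=4 -> skip
r=31=11111 popcount=5 -> KEEP
r=32=100000 popcount=1 -> skip
r=33=100001 popcount=2 -> skip
r=34=100010 popcount=2 -> skip
r=35=100011 popcount=3 -> skip
r=36=100100 popcount=2 -> skip
r=37=100101 popcount=3 -> skip
r=38=100110 popcount=3 -> skip
r=39=100111 popcount=4 -> skip
r=40=101000 popcount=2 -> skip
r=41=101001 popcount=3 -> skip
r=42=101010 popcount=3 -> skip
r=43=101011 popcount=4 -> skip
r=44=101100 popcount=3 -> skip
r=45=101101 popcount=4 -> skip
r=46=101110 popcount=4 -> skip
r=47=101111 popcount=5 -> KEEP
r=48=110000 popcount=2 -> skip
r=49=110001 popcount=3 -> skip
r=50=110010 popcount=3 -> skip
r=51=110011 popcount=4 -> skip
r=52=110100 popcount=3 -> skip
r=53=110101 popcount=4 -> skip
r=54=110110 popcount=4 -> skip
r=55=110111 popcount=5 -> KEEP
r=56=111000 popcount=3 -> skip
r=57=111001 popcount=4 -> skip
r=58=111010 popcount=4 -> skip
r=59=111011 popcount=5 -> KEEP
r=60=111100 popcount=4 -> skip
r=61=111101 popcount=5 -> KEEP
r=62=111110 popcount=5 -> KEEP
r=63=111111 popcount=6 -> skip
r=64=1000000 popcount=1 -> skip
r=65=1000001 popcount=2 -> skip
r=66=1000010 popcount=2 -> skip
r=67=1000011 popcount=3 -> skip
r=68=1000100 popcount=2 -> skip
Kept rows: 31 47 55 59 61 62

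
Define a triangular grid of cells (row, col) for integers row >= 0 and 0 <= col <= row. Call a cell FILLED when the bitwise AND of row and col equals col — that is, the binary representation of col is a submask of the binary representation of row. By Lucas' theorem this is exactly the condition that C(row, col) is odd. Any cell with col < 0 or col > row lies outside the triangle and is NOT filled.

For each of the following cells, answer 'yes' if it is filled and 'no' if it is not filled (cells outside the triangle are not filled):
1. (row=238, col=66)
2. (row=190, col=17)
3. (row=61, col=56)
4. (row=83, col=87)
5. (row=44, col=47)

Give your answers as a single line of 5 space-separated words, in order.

Answer: yes no yes no no

Derivation:
(238,66): row=0b11101110, col=0b1000010, row AND col = 0b1000010 = 66; 66 == 66 -> filled
(190,17): row=0b10111110, col=0b10001, row AND col = 0b10000 = 16; 16 != 17 -> empty
(61,56): row=0b111101, col=0b111000, row AND col = 0b111000 = 56; 56 == 56 -> filled
(83,87): col outside [0, 83] -> not filled
(44,47): col outside [0, 44] -> not filled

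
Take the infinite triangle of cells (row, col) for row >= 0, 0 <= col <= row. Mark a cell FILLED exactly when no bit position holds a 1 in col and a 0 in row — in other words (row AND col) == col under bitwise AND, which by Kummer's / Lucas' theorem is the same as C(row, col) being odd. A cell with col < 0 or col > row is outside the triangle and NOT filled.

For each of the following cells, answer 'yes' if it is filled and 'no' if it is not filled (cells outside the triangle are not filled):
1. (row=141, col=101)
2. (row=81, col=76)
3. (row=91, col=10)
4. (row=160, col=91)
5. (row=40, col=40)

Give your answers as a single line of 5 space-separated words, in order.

(141,101): row=0b10001101, col=0b1100101, row AND col = 0b101 = 5; 5 != 101 -> empty
(81,76): row=0b1010001, col=0b1001100, row AND col = 0b1000000 = 64; 64 != 76 -> empty
(91,10): row=0b1011011, col=0b1010, row AND col = 0b1010 = 10; 10 == 10 -> filled
(160,91): row=0b10100000, col=0b1011011, row AND col = 0b0 = 0; 0 != 91 -> empty
(40,40): row=0b101000, col=0b101000, row AND col = 0b101000 = 40; 40 == 40 -> filled

Answer: no no yes no yes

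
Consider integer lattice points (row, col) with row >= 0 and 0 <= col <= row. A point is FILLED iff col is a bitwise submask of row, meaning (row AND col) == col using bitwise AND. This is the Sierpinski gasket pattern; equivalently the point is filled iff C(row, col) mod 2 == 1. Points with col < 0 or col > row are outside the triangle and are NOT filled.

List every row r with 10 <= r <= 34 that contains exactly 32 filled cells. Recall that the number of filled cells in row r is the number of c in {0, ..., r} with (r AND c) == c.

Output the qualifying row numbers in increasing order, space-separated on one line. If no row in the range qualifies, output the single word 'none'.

Row r has 2^popcount(r) filled cells, so we need popcount(r) = log2(32) = 5.
Scan r = 10..34 and keep those with exactly 5 one-bits:
r=10=1010 popcount=2 -> skip
r=11=1011 popcount=3 -> skip
r=12=1100 popcount=2 -> skip
r=13=1101 popcount=3 -> skip
r=14=1110 popcount=3 -> skip
r=15=1111 popcount=4 -> skip
r=16=10000 popcount=1 -> skip
r=17=10001 popcount=2 -> skip
r=18=10010 popcount=2 -> skip
r=19=10011 popcount=3 -> skip
r=20=10100 popcount=2 -> skip
r=21=10101 popcount=3 -> skip
r=22=10110 popcount=3 -> skip
r=23=10111 popcount=4 -> skip
r=24=11000 popcount=2 -> skip
r=25=11001 popcount=3 -> skip
r=26=11010 popcount=3 -> skip
r=27=11011 popcount=4 -> skip
r=28=11100 popcount=3 -> skip
r=29=11101 popcount=4 -> skip
r=30=11110 popcount=4 -> skip
r=31=11111 popcount=5 -> KEEP
r=32=100000 popcount=1 -> skip
r=33=100001 popcount=2 -> skip
r=34=100010 popcount=2 -> skip
Kept rows: 31

Answer: 31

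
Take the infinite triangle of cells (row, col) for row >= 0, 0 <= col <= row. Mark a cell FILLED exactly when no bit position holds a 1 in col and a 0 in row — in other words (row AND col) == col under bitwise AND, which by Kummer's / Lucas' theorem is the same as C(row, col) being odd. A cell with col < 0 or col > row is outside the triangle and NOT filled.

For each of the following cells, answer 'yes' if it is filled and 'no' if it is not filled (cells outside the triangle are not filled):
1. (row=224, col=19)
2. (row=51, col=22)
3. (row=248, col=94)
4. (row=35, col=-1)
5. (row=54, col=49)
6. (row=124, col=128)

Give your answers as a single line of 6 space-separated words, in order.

Answer: no no no no no no

Derivation:
(224,19): row=0b11100000, col=0b10011, row AND col = 0b0 = 0; 0 != 19 -> empty
(51,22): row=0b110011, col=0b10110, row AND col = 0b10010 = 18; 18 != 22 -> empty
(248,94): row=0b11111000, col=0b1011110, row AND col = 0b1011000 = 88; 88 != 94 -> empty
(35,-1): col outside [0, 35] -> not filled
(54,49): row=0b110110, col=0b110001, row AND col = 0b110000 = 48; 48 != 49 -> empty
(124,128): col outside [0, 124] -> not filled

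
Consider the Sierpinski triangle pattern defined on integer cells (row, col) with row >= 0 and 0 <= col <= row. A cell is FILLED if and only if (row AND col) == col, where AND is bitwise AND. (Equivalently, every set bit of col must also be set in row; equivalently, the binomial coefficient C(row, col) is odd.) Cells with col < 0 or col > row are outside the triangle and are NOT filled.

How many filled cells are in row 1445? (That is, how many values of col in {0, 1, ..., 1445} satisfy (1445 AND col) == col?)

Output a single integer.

1445 in binary = 10110100101
popcount(1445) = number of 1-bits in 10110100101 = 6
A col c satisfies (1445 AND c) == c iff every set bit of c is also set in 1445; each of the 6 set bits of 1445 can independently be on or off in c.
count = 2^6 = 64

Answer: 64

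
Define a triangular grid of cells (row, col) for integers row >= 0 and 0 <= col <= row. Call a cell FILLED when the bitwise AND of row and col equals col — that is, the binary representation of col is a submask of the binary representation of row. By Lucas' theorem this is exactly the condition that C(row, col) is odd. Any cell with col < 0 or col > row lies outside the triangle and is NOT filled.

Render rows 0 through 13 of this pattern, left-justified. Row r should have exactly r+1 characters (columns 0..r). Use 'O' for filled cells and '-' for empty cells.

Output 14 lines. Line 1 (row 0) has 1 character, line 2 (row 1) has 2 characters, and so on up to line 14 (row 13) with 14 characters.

Answer: O
OO
O-O
OOOO
O---O
OO--OO
O-O-O-O
OOOOOOOO
O-------O
OO------OO
O-O-----O-O
OOOO----OOOO
O---O---O---O
OO--OO--OO--OO

Derivation:
r0=0: O
r1=1: OO
r2=10: O-O
r3=11: OOOO
r4=100: O---O
r5=101: OO--OO
r6=110: O-O-O-O
r7=111: OOOOOOOO
r8=1000: O-------O
r9=1001: OO------OO
r10=1010: O-O-----O-O
r11=1011: OOOO----OOOO
r12=1100: O---O---O---O
r13=1101: OO--OO--OO--OO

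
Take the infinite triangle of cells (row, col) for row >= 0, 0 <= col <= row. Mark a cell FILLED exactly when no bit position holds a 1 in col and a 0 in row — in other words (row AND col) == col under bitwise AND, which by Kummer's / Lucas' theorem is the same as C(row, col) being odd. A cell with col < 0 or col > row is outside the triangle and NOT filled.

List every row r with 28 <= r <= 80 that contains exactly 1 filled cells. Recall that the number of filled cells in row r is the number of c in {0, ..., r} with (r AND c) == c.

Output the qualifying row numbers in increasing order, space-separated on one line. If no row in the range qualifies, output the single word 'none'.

Row r has 2^popcount(r) filled cells, so we need popcount(r) = log2(1) = 0.
Scan r = 28..80 and keep those with exactly 0 one-bits:
r=28=11100 popcount=3 -> skip
r=29=11101 popcount=4 -> skip
r=30=11110 popcount=4 -> skip
r=31=11111 popcount=5 -> skip
r=32=100000 popcount=1 -> skip
r=33=100001 popcount=2 -> skip
r=34=100010 popcount=2 -> skip
r=35=100011 popcount=3 -> skip
r=36=100100 popcount=2 -> skip
r=37=100101 popcount=3 -> skip
r=38=100110 popcount=3 -> skip
r=39=100111 popcount=4 -> skip
r=40=101000 popcount=2 -> skip
r=41=101001 popcount=3 -> skip
r=42=101010 popcount=3 -> skip
r=43=101011 popcount=4 -> skip
r=44=101100 popcount=3 -> skip
r=45=101101 popcount=4 -> skip
r=46=101110 popcount=4 -> skip
r=47=101111 popcount=5 -> skip
r=48=110000 popcount=2 -> skip
r=49=110001 popcount=3 -> skip
r=50=110010 popcount=3 -> skip
r=51=110011 popcount=4 -> skip
r=52=110100 popcount=3 -> skip
r=53=110101 popcount=4 -> skip
r=54=110110 popcount=4 -> skip
r=55=110111 popcount=5 -> skip
r=56=111000 popcount=3 -> skip
r=57=111001 popcount=4 -> skip
r=58=111010 popcount=4 -> skip
r=59=111011 popcount=5 -> skip
r=60=111100 popcount=4 -> skip
r=61=111101 popcount=5 -> skip
r=62=111110 popcount=5 -> skip
r=63=111111 popcount=6 -> skip
r=64=1000000 popcount=1 -> skip
r=65=1000001 popcount=2 -> skip
r=66=1000010 popcount=2 -> skip
r=67=1000011 popcount=3 -> skip
r=68=1000100 popcount=2 -> skip
r=69=1000101 popcount=3 -> skip
r=70=1000110 popcount=3 -> skip
r=71=1000111 popcount=4 -> skip
r=72=1001000 popcount=2 -> skip
r=73=1001001 popcount=3 -> skip
r=74=1001010 popcount=3 -> skip
r=75=1001011 popcount=4 -> skip
r=76=1001100 popcount=3 -> skip
r=77=1001101 popcount=4 -> skip
r=78=1001110 popcount=4 -> skip
r=79=1001111 popcount=5 -> skip
r=80=1010000 popcount=2 -> skip
Kept rows: none

Answer: none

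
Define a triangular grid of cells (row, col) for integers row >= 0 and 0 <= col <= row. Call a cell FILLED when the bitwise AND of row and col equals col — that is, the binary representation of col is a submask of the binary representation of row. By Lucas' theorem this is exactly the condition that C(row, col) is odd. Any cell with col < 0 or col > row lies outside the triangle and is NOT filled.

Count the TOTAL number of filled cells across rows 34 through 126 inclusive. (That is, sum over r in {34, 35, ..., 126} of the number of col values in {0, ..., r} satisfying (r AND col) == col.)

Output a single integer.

Answer: 1810

Derivation:
r34=100010 pc2: +4 =4
r35=100011 pc3: +8 =12
r36=100100 pc2: +4 =16
r37=100101 pc3: +8 =24
r38=100110 pc3: +8 =32
r39=100111 pc4: +16 =48
r40=101000 pc2: +4 =52
r41=101001 pc3: +8 =60
r42=101010 pc3: +8 =68
r43=101011 pc4: +16 =84
r44=101100 pc3: +8 =92
r45=101101 pc4: +16 =108
r46=101110 pc4: +16 =124
r47=101111 pc5: +32 =156
r48=110000 pc2: +4 =160
r49=110001 pc3: +8 =168
r50=110010 pc3: +8 =176
r51=110011 pc4: +16 =192
r52=110100 pc3: +8 =200
r53=110101 pc4: +16 =216
r54=110110 pc4: +16 =232
r55=110111 pc5: +32 =264
r56=111000 pc3: +8 =272
r57=111001 pc4: +16 =288
r58=111010 pc4: +16 =304
r59=111011 pc5: +32 =336
r60=111100 pc4: +16 =352
r61=111101 pc5: +32 =384
r62=111110 pc5: +32 =416
r63=111111 pc6: +64 =480
r64=1000000 pc1: +2 =482
r65=1000001 pc2: +4 =486
r66=1000010 pc2: +4 =490
r67=1000011 pc3: +8 =498
r68=1000100 pc2: +4 =502
r69=1000101 pc3: +8 =510
r70=1000110 pc3: +8 =518
r71=1000111 pc4: +16 =534
r72=1001000 pc2: +4 =538
r73=1001001 pc3: +8 =546
r74=1001010 pc3: +8 =554
r75=1001011 pc4: +16 =570
r76=1001100 pc3: +8 =578
r77=1001101 pc4: +16 =594
r78=1001110 pc4: +16 =610
r79=1001111 pc5: +32 =642
r80=1010000 pc2: +4 =646
r81=1010001 pc3: +8 =654
r82=1010010 pc3: +8 =662
r83=1010011 pc4: +16 =678
r84=1010100 pc3: +8 =686
r85=1010101 pc4: +16 =702
r86=1010110 pc4: +16 =718
r87=1010111 pc5: +32 =750
r88=1011000 pc3: +8 =758
r89=1011001 pc4: +16 =774
r90=1011010 pc4: +16 =790
r91=1011011 pc5: +32 =822
r92=1011100 pc4: +16 =838
r93=1011101 pc5: +32 =870
r94=1011110 pc5: +32 =902
r95=1011111 pc6: +64 =966
r96=1100000 pc2: +4 =970
r97=1100001 pc3: +8 =978
r98=1100010 pc3: +8 =986
r99=1100011 pc4: +16 =1002
r100=1100100 pc3: +8 =1010
r101=1100101 pc4: +16 =1026
r102=1100110 pc4: +16 =1042
r103=1100111 pc5: +32 =1074
r104=1101000 pc3: +8 =1082
r105=1101001 pc4: +16 =1098
r106=1101010 pc4: +16 =1114
r107=1101011 pc5: +32 =1146
r108=1101100 pc4: +16 =1162
r109=1101101 pc5: +32 =1194
r110=1101110 pc5: +32 =1226
r111=1101111 pc6: +64 =1290
r112=1110000 pc3: +8 =1298
r113=1110001 pc4: +16 =1314
r114=1110010 pc4: +16 =1330
r115=1110011 pc5: +32 =1362
r116=1110100 pc4: +16 =1378
r117=1110101 pc5: +32 =1410
r118=1110110 pc5: +32 =1442
r119=1110111 pc6: +64 =1506
r120=1111000 pc4: +16 =1522
r121=1111001 pc5: +32 =1554
r122=1111010 pc5: +32 =1586
r123=1111011 pc6: +64 =1650
r124=1111100 pc5: +32 =1682
r125=1111101 pc6: +64 =1746
r126=1111110 pc6: +64 =1810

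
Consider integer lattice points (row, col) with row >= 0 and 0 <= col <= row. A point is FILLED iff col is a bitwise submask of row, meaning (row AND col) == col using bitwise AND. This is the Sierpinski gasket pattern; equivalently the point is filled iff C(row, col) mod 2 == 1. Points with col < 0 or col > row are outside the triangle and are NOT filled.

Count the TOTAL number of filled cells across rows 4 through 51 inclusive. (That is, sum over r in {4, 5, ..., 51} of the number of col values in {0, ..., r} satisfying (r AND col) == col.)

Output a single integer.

Answer: 432

Derivation:
r4=100 pc1: +2 =2
r5=101 pc2: +4 =6
r6=110 pc2: +4 =10
r7=111 pc3: +8 =18
r8=1000 pc1: +2 =20
r9=1001 pc2: +4 =24
r10=1010 pc2: +4 =28
r11=1011 pc3: +8 =36
r12=1100 pc2: +4 =40
r13=1101 pc3: +8 =48
r14=1110 pc3: +8 =56
r15=1111 pc4: +16 =72
r16=10000 pc1: +2 =74
r17=10001 pc2: +4 =78
r18=10010 pc2: +4 =82
r19=10011 pc3: +8 =90
r20=10100 pc2: +4 =94
r21=10101 pc3: +8 =102
r22=10110 pc3: +8 =110
r23=10111 pc4: +16 =126
r24=11000 pc2: +4 =130
r25=11001 pc3: +8 =138
r26=11010 pc3: +8 =146
r27=11011 pc4: +16 =162
r28=11100 pc3: +8 =170
r29=11101 pc4: +16 =186
r30=11110 pc4: +16 =202
r31=11111 pc5: +32 =234
r32=100000 pc1: +2 =236
r33=100001 pc2: +4 =240
r34=100010 pc2: +4 =244
r35=100011 pc3: +8 =252
r36=100100 pc2: +4 =256
r37=100101 pc3: +8 =264
r38=100110 pc3: +8 =272
r39=100111 pc4: +16 =288
r40=101000 pc2: +4 =292
r41=101001 pc3: +8 =300
r42=101010 pc3: +8 =308
r43=101011 pc4: +16 =324
r44=101100 pc3: +8 =332
r45=101101 pc4: +16 =348
r46=101110 pc4: +16 =364
r47=101111 pc5: +32 =396
r48=110000 pc2: +4 =400
r49=110001 pc3: +8 =408
r50=110010 pc3: +8 =416
r51=110011 pc4: +16 =432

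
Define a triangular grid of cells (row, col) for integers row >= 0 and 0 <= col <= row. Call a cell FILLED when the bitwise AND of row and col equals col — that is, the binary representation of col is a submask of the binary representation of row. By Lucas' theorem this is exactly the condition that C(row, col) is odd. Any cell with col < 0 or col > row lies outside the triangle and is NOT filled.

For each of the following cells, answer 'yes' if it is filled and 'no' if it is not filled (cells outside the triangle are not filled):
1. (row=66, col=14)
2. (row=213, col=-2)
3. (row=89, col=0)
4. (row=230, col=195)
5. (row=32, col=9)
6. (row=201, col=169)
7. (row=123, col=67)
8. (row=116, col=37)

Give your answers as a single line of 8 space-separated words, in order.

Answer: no no yes no no no yes no

Derivation:
(66,14): row=0b1000010, col=0b1110, row AND col = 0b10 = 2; 2 != 14 -> empty
(213,-2): col outside [0, 213] -> not filled
(89,0): row=0b1011001, col=0b0, row AND col = 0b0 = 0; 0 == 0 -> filled
(230,195): row=0b11100110, col=0b11000011, row AND col = 0b11000010 = 194; 194 != 195 -> empty
(32,9): row=0b100000, col=0b1001, row AND col = 0b0 = 0; 0 != 9 -> empty
(201,169): row=0b11001001, col=0b10101001, row AND col = 0b10001001 = 137; 137 != 169 -> empty
(123,67): row=0b1111011, col=0b1000011, row AND col = 0b1000011 = 67; 67 == 67 -> filled
(116,37): row=0b1110100, col=0b100101, row AND col = 0b100100 = 36; 36 != 37 -> empty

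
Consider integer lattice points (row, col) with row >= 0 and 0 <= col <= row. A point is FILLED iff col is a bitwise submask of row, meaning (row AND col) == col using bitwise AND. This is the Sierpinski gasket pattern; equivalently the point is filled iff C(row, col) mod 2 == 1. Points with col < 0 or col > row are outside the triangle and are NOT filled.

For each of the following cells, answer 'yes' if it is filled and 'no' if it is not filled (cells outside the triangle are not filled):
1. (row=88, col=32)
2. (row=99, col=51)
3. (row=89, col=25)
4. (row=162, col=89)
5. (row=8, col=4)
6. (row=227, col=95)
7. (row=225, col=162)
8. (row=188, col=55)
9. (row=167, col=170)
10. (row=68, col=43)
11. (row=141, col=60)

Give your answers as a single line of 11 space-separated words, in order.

Answer: no no yes no no no no no no no no

Derivation:
(88,32): row=0b1011000, col=0b100000, row AND col = 0b0 = 0; 0 != 32 -> empty
(99,51): row=0b1100011, col=0b110011, row AND col = 0b100011 = 35; 35 != 51 -> empty
(89,25): row=0b1011001, col=0b11001, row AND col = 0b11001 = 25; 25 == 25 -> filled
(162,89): row=0b10100010, col=0b1011001, row AND col = 0b0 = 0; 0 != 89 -> empty
(8,4): row=0b1000, col=0b100, row AND col = 0b0 = 0; 0 != 4 -> empty
(227,95): row=0b11100011, col=0b1011111, row AND col = 0b1000011 = 67; 67 != 95 -> empty
(225,162): row=0b11100001, col=0b10100010, row AND col = 0b10100000 = 160; 160 != 162 -> empty
(188,55): row=0b10111100, col=0b110111, row AND col = 0b110100 = 52; 52 != 55 -> empty
(167,170): col outside [0, 167] -> not filled
(68,43): row=0b1000100, col=0b101011, row AND col = 0b0 = 0; 0 != 43 -> empty
(141,60): row=0b10001101, col=0b111100, row AND col = 0b1100 = 12; 12 != 60 -> empty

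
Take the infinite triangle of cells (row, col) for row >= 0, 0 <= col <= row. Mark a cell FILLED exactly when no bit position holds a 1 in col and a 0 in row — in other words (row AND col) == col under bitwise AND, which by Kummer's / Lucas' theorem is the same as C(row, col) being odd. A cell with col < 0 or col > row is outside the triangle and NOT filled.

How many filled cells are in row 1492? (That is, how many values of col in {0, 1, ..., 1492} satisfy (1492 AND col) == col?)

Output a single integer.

Answer: 64

Derivation:
1492 in binary = 10111010100
popcount(1492) = number of 1-bits in 10111010100 = 6
A col c satisfies (1492 AND c) == c iff every set bit of c is also set in 1492; each of the 6 set bits of 1492 can independently be on or off in c.
count = 2^6 = 64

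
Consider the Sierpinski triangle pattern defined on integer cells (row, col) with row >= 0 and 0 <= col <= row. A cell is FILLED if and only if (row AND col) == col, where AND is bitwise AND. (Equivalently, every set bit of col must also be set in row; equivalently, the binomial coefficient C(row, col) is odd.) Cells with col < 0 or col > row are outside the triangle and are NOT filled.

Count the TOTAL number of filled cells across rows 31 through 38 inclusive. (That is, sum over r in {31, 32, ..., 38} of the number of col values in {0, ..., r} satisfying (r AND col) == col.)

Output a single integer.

r31=11111 pc5: +32 =32
r32=100000 pc1: +2 =34
r33=100001 pc2: +4 =38
r34=100010 pc2: +4 =42
r35=100011 pc3: +8 =50
r36=100100 pc2: +4 =54
r37=100101 pc3: +8 =62
r38=100110 pc3: +8 =70

Answer: 70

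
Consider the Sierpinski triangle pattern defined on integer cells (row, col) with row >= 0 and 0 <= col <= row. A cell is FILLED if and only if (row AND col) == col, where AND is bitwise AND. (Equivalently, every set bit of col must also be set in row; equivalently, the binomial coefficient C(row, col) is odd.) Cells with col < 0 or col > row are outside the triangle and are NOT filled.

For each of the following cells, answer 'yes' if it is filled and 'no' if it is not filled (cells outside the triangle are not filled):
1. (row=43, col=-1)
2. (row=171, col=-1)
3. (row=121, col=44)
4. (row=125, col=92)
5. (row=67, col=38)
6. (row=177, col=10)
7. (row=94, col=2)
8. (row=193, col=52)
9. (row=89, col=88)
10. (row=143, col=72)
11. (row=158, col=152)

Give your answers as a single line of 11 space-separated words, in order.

Answer: no no no yes no no yes no yes no yes

Derivation:
(43,-1): col outside [0, 43] -> not filled
(171,-1): col outside [0, 171] -> not filled
(121,44): row=0b1111001, col=0b101100, row AND col = 0b101000 = 40; 40 != 44 -> empty
(125,92): row=0b1111101, col=0b1011100, row AND col = 0b1011100 = 92; 92 == 92 -> filled
(67,38): row=0b1000011, col=0b100110, row AND col = 0b10 = 2; 2 != 38 -> empty
(177,10): row=0b10110001, col=0b1010, row AND col = 0b0 = 0; 0 != 10 -> empty
(94,2): row=0b1011110, col=0b10, row AND col = 0b10 = 2; 2 == 2 -> filled
(193,52): row=0b11000001, col=0b110100, row AND col = 0b0 = 0; 0 != 52 -> empty
(89,88): row=0b1011001, col=0b1011000, row AND col = 0b1011000 = 88; 88 == 88 -> filled
(143,72): row=0b10001111, col=0b1001000, row AND col = 0b1000 = 8; 8 != 72 -> empty
(158,152): row=0b10011110, col=0b10011000, row AND col = 0b10011000 = 152; 152 == 152 -> filled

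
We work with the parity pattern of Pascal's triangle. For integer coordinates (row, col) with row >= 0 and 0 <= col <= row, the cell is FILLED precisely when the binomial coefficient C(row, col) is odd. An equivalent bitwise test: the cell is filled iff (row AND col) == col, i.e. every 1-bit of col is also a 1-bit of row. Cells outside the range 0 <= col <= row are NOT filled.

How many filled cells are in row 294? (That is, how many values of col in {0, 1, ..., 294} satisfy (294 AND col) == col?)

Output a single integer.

294 in binary = 100100110
popcount(294) = number of 1-bits in 100100110 = 4
A col c satisfies (294 AND c) == c iff every set bit of c is also set in 294; each of the 4 set bits of 294 can independently be on or off in c.
count = 2^4 = 16

Answer: 16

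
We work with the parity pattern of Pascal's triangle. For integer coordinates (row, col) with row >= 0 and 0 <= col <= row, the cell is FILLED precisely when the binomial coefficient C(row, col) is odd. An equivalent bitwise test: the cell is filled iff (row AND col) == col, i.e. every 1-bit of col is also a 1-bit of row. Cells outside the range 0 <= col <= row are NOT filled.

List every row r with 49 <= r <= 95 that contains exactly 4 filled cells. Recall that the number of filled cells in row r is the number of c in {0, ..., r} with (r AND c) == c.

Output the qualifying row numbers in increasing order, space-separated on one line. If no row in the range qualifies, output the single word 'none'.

Answer: 65 66 68 72 80

Derivation:
Row r has 2^popcount(r) filled cells, so we need popcount(r) = log2(4) = 2.
Scan r = 49..95 and keep those with exactly 2 one-bits:
r=49=110001 popcount=3 -> skip
r=50=110010 popcount=3 -> skip
r=51=110011 popcount=4 -> skip
r=52=110100 popcount=3 -> skip
r=53=110101 popcount=4 -> skip
r=54=110110 popcount=4 -> skip
r=55=110111 popcount=5 -> skip
r=56=111000 popcount=3 -> skip
r=57=111001 popcount=4 -> skip
r=58=111010 popcount=4 -> skip
r=59=111011 popcount=5 -> skip
r=60=111100 popcount=4 -> skip
r=61=111101 popcount=5 -> skip
r=62=111110 popcount=5 -> skip
r=63=111111 popcount=6 -> skip
r=64=1000000 popcount=1 -> skip
r=65=1000001 popcount=2 -> KEEP
r=66=1000010 popcount=2 -> KEEP
r=67=1000011 popcount=3 -> skip
r=68=1000100 popcount=2 -> KEEP
r=69=1000101 popcount=3 -> skip
r=70=1000110 popcount=3 -> skip
r=71=1000111 popcount=4 -> skip
r=72=1001000 popcount=2 -> KEEP
r=73=1001001 popcount=3 -> skip
r=74=1001010 popcount=3 -> skip
r=75=1001011 popcount=4 -> skip
r=76=1001100 popcount=3 -> skip
r=77=1001101 popcount=4 -> skip
r=78=1001110 popcount=4 -> skip
r=79=1001111 popcount=5 -> skip
r=80=1010000 popcount=2 -> KEEP
r=81=1010001 popcount=3 -> skip
r=82=1010010 popcount=3 -> skip
r=83=1010011 popcount=4 -> skip
r=84=1010100 popcount=3 -> skip
r=85=1010101 popcount=4 -> skip
r=86=1010110 popcount=4 -> skip
r=87=1010111 popcount=5 -> skip
r=88=1011000 popcount=3 -> skip
r=89=1011001 popcount=4 -> skip
r=90=1011010 popcount=4 -> skip
r=91=1011011 popcount=5 -> skip
r=92=1011100 popcount=4 -> skip
r=93=1011101 popcount=5 -> skip
r=94=1011110 popcount=5 -> skip
r=95=1011111 popcount=6 -> skip
Kept rows: 65 66 68 72 80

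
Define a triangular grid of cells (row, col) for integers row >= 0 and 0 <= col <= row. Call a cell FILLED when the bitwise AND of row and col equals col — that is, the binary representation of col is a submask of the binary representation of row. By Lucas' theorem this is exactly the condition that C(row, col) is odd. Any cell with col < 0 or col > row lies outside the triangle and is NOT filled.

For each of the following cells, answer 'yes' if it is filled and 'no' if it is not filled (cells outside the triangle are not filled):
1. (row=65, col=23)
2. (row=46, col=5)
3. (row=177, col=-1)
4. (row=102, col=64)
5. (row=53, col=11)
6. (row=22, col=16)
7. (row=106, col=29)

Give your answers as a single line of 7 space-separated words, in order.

(65,23): row=0b1000001, col=0b10111, row AND col = 0b1 = 1; 1 != 23 -> empty
(46,5): row=0b101110, col=0b101, row AND col = 0b100 = 4; 4 != 5 -> empty
(177,-1): col outside [0, 177] -> not filled
(102,64): row=0b1100110, col=0b1000000, row AND col = 0b1000000 = 64; 64 == 64 -> filled
(53,11): row=0b110101, col=0b1011, row AND col = 0b1 = 1; 1 != 11 -> empty
(22,16): row=0b10110, col=0b10000, row AND col = 0b10000 = 16; 16 == 16 -> filled
(106,29): row=0b1101010, col=0b11101, row AND col = 0b1000 = 8; 8 != 29 -> empty

Answer: no no no yes no yes no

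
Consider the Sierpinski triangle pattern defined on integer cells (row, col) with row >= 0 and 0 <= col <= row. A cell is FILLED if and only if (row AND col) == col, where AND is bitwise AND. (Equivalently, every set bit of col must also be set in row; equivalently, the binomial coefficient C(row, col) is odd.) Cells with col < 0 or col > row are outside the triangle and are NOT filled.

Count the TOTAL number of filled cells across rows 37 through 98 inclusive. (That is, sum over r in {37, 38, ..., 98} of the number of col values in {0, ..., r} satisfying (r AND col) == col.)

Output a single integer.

r37=100101 pc3: +8 =8
r38=100110 pc3: +8 =16
r39=100111 pc4: +16 =32
r40=101000 pc2: +4 =36
r41=101001 pc3: +8 =44
r42=101010 pc3: +8 =52
r43=101011 pc4: +16 =68
r44=101100 pc3: +8 =76
r45=101101 pc4: +16 =92
r46=101110 pc4: +16 =108
r47=101111 pc5: +32 =140
r48=110000 pc2: +4 =144
r49=110001 pc3: +8 =152
r50=110010 pc3: +8 =160
r51=110011 pc4: +16 =176
r52=110100 pc3: +8 =184
r53=110101 pc4: +16 =200
r54=110110 pc4: +16 =216
r55=110111 pc5: +32 =248
r56=111000 pc3: +8 =256
r57=111001 pc4: +16 =272
r58=111010 pc4: +16 =288
r59=111011 pc5: +32 =320
r60=111100 pc4: +16 =336
r61=111101 pc5: +32 =368
r62=111110 pc5: +32 =400
r63=111111 pc6: +64 =464
r64=1000000 pc1: +2 =466
r65=1000001 pc2: +4 =470
r66=1000010 pc2: +4 =474
r67=1000011 pc3: +8 =482
r68=1000100 pc2: +4 =486
r69=1000101 pc3: +8 =494
r70=1000110 pc3: +8 =502
r71=1000111 pc4: +16 =518
r72=1001000 pc2: +4 =522
r73=1001001 pc3: +8 =530
r74=1001010 pc3: +8 =538
r75=1001011 pc4: +16 =554
r76=1001100 pc3: +8 =562
r77=1001101 pc4: +16 =578
r78=1001110 pc4: +16 =594
r79=1001111 pc5: +32 =626
r80=1010000 pc2: +4 =630
r81=1010001 pc3: +8 =638
r82=1010010 pc3: +8 =646
r83=1010011 pc4: +16 =662
r84=1010100 pc3: +8 =670
r85=1010101 pc4: +16 =686
r86=1010110 pc4: +16 =702
r87=1010111 pc5: +32 =734
r88=1011000 pc3: +8 =742
r89=1011001 pc4: +16 =758
r90=1011010 pc4: +16 =774
r91=1011011 pc5: +32 =806
r92=1011100 pc4: +16 =822
r93=1011101 pc5: +32 =854
r94=1011110 pc5: +32 =886
r95=1011111 pc6: +64 =950
r96=1100000 pc2: +4 =954
r97=1100001 pc3: +8 =962
r98=1100010 pc3: +8 =970

Answer: 970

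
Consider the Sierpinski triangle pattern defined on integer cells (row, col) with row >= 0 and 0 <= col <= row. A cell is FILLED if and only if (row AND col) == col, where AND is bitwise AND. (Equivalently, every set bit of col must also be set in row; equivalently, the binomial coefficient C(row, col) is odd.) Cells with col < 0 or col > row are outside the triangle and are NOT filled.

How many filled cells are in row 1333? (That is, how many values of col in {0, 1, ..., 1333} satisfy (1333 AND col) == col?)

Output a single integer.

Answer: 64

Derivation:
1333 in binary = 10100110101
popcount(1333) = number of 1-bits in 10100110101 = 6
A col c satisfies (1333 AND c) == c iff every set bit of c is also set in 1333; each of the 6 set bits of 1333 can independently be on or off in c.
count = 2^6 = 64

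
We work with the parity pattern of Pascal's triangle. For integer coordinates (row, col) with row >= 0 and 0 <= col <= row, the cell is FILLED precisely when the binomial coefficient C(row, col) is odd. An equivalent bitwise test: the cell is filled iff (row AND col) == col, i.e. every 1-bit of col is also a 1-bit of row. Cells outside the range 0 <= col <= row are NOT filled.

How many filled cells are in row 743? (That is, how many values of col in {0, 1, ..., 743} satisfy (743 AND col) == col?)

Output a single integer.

Answer: 128

Derivation:
743 in binary = 1011100111
popcount(743) = number of 1-bits in 1011100111 = 7
A col c satisfies (743 AND c) == c iff every set bit of c is also set in 743; each of the 7 set bits of 743 can independently be on or off in c.
count = 2^7 = 128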